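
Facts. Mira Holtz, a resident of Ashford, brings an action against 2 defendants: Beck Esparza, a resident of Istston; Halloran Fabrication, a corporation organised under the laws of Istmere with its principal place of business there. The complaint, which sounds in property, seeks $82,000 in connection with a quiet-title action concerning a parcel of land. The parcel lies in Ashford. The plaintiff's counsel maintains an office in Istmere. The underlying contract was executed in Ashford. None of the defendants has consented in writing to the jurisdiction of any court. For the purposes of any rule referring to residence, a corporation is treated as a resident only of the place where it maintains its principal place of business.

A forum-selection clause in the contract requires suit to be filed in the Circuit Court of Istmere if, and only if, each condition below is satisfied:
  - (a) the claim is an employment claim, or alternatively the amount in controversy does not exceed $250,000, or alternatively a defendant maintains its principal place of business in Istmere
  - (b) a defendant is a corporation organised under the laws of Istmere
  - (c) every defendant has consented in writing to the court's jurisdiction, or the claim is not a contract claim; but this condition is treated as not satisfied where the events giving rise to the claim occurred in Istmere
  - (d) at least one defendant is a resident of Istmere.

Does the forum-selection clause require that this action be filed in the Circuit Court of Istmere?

The Circuit Court of Istmere:
  (a) The amount in controversy is USD 82,000, within the 250,000 dollars ceiling, so this disjunct is met. Condition met.
  (b) Halloran Fabrication is organised under the laws of Istmere. Satisfied.
  (c) The claim is a property claim, not a contract claim, so one alternative holds. The carve-out does not apply: the operative events occurred in Ashford, not Istmere. Condition met.
  (d) Halloran Fabrication resides in Istmere. Satisfied.
  → The clause applies.

Yes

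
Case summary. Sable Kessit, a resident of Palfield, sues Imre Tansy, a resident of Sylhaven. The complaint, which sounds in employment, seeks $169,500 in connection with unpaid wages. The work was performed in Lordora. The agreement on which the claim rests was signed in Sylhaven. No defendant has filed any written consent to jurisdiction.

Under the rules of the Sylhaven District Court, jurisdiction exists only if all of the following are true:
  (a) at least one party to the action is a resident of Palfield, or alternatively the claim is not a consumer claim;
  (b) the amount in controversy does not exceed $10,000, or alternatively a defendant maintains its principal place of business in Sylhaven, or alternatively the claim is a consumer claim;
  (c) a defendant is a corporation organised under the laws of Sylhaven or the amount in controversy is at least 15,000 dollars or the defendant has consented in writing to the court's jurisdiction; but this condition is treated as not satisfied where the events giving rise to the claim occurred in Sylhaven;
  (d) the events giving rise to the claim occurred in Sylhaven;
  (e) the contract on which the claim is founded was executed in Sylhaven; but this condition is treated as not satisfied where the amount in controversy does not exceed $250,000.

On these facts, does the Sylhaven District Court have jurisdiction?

No

The Sylhaven District Court:
  (a) Sable Kessit resides in Palfield, so one alternative holds. Satisfied.
  (b) The amount in controversy is 169,500 dollars, above the $10,000 ceiling; no defendant is a corporation; the claim is an employment claim, not a consumer claim — every alternative fails. Not met.
  (c) The amount in controversy is $169,500, which meets the 15,000 dollars floor, which satisfies one of the alternatives. The exception is not triggered, since the operative events occurred in Lordora, not Sylhaven. Met.
  (d) The operative events occurred in Lordora, not Sylhaven. Not met.
  (e) The contract was executed in Sylhaven. However, the amount in controversy is USD 169,500, within the 250,000 dollars ceiling, which falls within the stated exception and so defeats the condition. Not met.
  → Not every requirement is met — no jurisdiction.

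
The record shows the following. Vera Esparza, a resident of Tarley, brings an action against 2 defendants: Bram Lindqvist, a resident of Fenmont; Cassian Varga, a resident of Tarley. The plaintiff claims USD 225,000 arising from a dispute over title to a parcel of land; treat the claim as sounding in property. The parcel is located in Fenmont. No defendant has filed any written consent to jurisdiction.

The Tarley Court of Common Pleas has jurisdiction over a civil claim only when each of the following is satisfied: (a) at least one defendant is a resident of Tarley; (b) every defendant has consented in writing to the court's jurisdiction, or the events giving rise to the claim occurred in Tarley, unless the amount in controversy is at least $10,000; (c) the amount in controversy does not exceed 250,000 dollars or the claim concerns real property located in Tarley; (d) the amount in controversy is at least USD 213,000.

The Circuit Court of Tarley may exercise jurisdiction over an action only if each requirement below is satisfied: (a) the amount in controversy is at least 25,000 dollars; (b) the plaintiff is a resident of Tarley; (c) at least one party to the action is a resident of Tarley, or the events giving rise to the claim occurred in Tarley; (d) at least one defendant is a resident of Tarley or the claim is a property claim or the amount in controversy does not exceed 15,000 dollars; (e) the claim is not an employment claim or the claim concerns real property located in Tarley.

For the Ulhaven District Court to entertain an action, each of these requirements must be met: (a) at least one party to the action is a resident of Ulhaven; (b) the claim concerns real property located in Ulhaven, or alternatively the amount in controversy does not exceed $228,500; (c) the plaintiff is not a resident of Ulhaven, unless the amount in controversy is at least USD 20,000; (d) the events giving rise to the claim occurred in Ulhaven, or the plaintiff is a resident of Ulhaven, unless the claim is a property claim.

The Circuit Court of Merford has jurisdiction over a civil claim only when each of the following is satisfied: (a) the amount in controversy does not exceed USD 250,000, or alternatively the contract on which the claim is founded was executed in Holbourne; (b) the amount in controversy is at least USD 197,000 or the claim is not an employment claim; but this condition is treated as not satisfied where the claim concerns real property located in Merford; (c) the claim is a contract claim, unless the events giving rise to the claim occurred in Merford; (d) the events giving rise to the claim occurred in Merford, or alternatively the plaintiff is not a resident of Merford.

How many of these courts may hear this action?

2

The Tarley Court of Common Pleas:
  (a) Cassian Varga resides in Tarley. Condition met.
  (b) No such written consent has been filed; the operative events occurred in Fenmont, not Tarley — no alternative holds. However, the amount in controversy is $225,000, which meets the USD 10,000 floor, so the 'unless' proviso supplies this condition. Met.
  (c) The amount in controversy is $225,000, within the 250,000 dollars ceiling — that alternative is enough. Met.
  (d) The amount in controversy is 225,000 dollars, which meets the 213,000 dollars floor. Satisfied.
  → Every requirement is satisfied — jurisdiction.
The Circuit Court of Tarley:
  (a) The amount in controversy is $225,000, which meets the 25,000 dollars floor. Satisfied.
  (b) The plaintiff resides in Tarley. Condition met.
  (c) Vera Esparza resides in Tarley, so one alternative holds. Met.
  (d) Cassian Varga resides in Tarley, so one alternative holds. Condition met.
  (e) The claim is a property claim, not an employment claim, so one alternative holds. Met.
  → All conditions met; jurisdiction exists.
The Ulhaven District Court:
  (a) No party resides in Ulhaven. Condition not met.
  (b) The amount in controversy is $225,000, within the USD 228,500 ceiling, so one alternative holds. Satisfied.
  (c) The plaintiff resides in Tarley, which is not Ulhaven. Satisfied.
  (d) The operative events occurred in Fenmont, not Ulhaven; the plaintiff resides in Tarley, not Ulhaven — none of the alternatives is met. The proviso rescues it, though: the claim is a property claim. Satisfied.
  → At least one condition fails; no jurisdiction.
The Circuit Court of Merford:
  (a) The amount in controversy is USD 225,000, within the $250,000 ceiling, so this disjunct is met. Satisfied.
  (b) The amount in controversy is USD 225,000, which meets the USD 197,000 floor, so this disjunct is met. And the carve-out is inapplicable — the property lies in Fenmont, not Merford. Condition met.
  (c) The claim is a property claim, not a contract claim. And the operative events occurred in Fenmont, not Merford, so the proviso does not save it. Fails.
  (d) The plaintiff resides in Tarley, which is not Merford, which satisfies one of the alternatives. Condition met.
  → The court lacks jurisdiction.
Courts with jurisdiction: the Tarley Court of Common Pleas, the Circuit Court of Tarley — 2 in total.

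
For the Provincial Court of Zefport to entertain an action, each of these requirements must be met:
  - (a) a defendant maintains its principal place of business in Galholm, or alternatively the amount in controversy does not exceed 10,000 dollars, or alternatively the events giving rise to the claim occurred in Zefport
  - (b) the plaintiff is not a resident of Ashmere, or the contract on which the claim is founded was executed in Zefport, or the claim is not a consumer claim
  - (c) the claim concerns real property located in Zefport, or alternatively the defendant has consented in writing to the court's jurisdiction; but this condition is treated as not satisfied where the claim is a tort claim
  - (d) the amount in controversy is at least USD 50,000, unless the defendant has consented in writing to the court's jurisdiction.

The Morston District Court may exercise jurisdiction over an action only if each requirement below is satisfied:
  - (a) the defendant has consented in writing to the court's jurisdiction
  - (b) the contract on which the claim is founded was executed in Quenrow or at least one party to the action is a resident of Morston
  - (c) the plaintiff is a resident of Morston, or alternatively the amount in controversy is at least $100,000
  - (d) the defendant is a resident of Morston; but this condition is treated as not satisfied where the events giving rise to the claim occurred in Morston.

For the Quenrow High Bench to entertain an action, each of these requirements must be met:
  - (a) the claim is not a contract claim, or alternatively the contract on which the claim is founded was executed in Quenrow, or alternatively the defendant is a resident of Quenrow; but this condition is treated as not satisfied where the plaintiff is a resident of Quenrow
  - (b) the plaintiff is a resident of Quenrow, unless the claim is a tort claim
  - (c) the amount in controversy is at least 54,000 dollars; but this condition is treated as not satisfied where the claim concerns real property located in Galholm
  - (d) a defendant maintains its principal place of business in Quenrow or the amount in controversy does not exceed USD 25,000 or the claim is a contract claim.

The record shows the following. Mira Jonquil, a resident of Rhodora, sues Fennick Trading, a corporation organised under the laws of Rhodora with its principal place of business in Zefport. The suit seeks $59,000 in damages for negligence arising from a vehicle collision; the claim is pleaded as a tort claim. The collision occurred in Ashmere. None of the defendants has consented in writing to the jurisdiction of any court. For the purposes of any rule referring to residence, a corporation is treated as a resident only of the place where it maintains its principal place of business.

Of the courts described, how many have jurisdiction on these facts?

The Provincial Court of Zefport:
  (a) The corporate defendant(s) have their principal place of business in Zefport, not Galholm; the amount in controversy is USD 59,000, above the USD 10,000 ceiling; the operative events occurred in Ashmere, not Zefport — no alternative holds. Condition not met.
  (b) The plaintiff resides in Rhodora, which is not Ashmere, so this disjunct is met. Met.
  (c) The claim does not concern real property; no such written consent has been filed — none of the alternatives is met. Not satisfied.
  (d) The amount in controversy is USD 59,000, which meets the USD 50,000 floor. Satisfied.
  → At least one condition fails; no jurisdiction.
The Morston District Court:
  (a) No such written consent has been filed. Fails.
  (b) No contract (and hence no place of execution) is alleged; no party resides in Morston — no alternative holds. Condition not met.
  (c) The plaintiff resides in Rhodora, not Morston; the amount in controversy is USD 59,000, below the USD 100,000 floor — every alternative fails. Fails.
  (d) The defendant resides in Zefport, not Morston. Condition not met.
  → At least one condition fails; no jurisdiction.
The Quenrow High Bench:
  (a) The claim is a tort claim, not a contract claim — that alternative is enough. The carve-out does not apply: the plaintiff resides in Rhodora, not Quenrow. Condition met.
  (b) The plaintiff resides in Rhodora, not Quenrow. However, the claim is a tort claim, so the 'unless' proviso supplies this condition. Condition met.
  (c) The amount in controversy is $59,000, which meets the $54,000 floor. The carve-out does not apply: the claim does not concern real property. Met.
  (d) The corporate defendant(s) have their principal place of business in Zefport, not Quenrow; the amount in controversy is $59,000, above the $25,000 ceiling; the claim is a tort claim, not a contract claim — none of the alternatives is met. Not met.
  → The court lacks jurisdiction.
No court satisfies all of its conditions.

0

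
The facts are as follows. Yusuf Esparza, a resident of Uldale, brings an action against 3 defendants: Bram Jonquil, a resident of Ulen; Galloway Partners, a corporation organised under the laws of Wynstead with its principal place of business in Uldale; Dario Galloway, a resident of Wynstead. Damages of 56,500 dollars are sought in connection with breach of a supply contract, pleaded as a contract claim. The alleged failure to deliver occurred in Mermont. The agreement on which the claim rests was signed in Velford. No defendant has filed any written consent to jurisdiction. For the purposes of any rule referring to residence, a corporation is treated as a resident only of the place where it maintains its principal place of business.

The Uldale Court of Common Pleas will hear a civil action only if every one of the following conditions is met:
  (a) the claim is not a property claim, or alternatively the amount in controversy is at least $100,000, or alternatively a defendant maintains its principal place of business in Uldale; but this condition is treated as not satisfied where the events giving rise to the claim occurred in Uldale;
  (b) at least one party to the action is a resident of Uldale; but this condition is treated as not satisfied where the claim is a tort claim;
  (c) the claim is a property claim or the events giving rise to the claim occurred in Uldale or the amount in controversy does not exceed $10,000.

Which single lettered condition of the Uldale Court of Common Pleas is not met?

(c)

The Uldale Court of Common Pleas:
  (a) The claim is a contract claim, not a property claim, so this disjunct is met. The carve-out does not apply: the operative events occurred in Mermont, not Uldale. Met.
  (b) Yusuf Esparza resides in Uldale. The exception is not triggered, since the claim is a contract claim, not a tort claim. Condition met.
  (c) The claim is a contract claim, not a property claim; the operative events occurred in Mermont, not Uldale; the amount in controversy is USD 56,500, above the $10,000 ceiling — none of the alternatives is met. Condition not met.
Only condition (c) fails.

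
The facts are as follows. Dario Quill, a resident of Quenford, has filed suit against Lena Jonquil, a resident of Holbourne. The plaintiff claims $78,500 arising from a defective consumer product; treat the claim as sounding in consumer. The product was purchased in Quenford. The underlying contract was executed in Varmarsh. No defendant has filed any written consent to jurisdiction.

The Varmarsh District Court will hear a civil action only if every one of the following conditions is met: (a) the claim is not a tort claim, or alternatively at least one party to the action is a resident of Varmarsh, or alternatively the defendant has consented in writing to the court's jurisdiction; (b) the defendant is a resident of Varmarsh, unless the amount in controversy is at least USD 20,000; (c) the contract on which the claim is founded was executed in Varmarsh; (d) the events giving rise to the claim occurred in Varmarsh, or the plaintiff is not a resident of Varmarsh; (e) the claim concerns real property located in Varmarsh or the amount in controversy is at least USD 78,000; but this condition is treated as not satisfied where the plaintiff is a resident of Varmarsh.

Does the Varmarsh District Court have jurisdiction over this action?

Yes

The Varmarsh District Court:
  (a) The claim is a consumer claim, not a tort claim, so this disjunct is met. Satisfied.
  (b) The defendant resides in Holbourne, not Varmarsh. The proviso rescues it, though: the amount in controversy is 78,500 dollars, which meets the USD 20,000 floor. Satisfied.
  (c) The contract was executed in Varmarsh. Satisfied.
  (d) The plaintiff resides in Quenford, which is not Varmarsh, so this disjunct is met. Met.
  (e) The amount in controversy is $78,500, which meets the $78,000 floor, so one alternative holds. The carve-out does not apply: the plaintiff resides in Quenford, not Varmarsh. Condition met.
  → Every requirement is satisfied — jurisdiction.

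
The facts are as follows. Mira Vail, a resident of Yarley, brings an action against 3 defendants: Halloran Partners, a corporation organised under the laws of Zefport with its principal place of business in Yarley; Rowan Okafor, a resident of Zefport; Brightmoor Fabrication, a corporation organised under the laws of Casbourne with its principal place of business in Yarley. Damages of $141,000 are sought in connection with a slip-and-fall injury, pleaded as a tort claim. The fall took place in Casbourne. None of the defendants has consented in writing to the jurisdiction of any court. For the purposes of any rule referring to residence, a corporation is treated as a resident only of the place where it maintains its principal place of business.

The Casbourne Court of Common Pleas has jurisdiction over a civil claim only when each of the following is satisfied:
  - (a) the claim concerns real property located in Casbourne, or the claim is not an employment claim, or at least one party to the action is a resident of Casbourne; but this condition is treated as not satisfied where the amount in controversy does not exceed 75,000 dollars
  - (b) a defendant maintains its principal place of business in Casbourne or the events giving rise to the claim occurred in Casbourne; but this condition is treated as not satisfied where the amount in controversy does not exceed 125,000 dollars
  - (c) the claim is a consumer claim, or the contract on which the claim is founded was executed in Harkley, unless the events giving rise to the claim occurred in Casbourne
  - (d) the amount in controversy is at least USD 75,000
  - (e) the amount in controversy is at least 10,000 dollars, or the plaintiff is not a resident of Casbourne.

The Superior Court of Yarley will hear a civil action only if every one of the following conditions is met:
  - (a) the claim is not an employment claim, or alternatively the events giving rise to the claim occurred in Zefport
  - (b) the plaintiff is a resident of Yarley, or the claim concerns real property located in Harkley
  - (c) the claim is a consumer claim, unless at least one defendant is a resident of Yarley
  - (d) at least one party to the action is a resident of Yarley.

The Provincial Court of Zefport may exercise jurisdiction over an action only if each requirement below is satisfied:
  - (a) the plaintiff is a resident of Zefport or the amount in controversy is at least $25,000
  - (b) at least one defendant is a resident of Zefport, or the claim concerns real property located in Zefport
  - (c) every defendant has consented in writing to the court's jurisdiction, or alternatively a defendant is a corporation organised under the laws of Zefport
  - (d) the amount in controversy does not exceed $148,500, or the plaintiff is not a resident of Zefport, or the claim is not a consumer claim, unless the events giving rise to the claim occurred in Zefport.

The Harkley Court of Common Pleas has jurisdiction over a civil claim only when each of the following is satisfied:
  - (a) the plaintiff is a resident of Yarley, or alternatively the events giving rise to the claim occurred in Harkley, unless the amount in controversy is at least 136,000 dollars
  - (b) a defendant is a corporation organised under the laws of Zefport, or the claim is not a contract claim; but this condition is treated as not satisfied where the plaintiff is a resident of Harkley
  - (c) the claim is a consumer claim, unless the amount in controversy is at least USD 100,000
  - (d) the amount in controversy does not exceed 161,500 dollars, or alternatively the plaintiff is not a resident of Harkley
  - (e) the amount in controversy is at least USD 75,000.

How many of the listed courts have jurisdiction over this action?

The Casbourne Court of Common Pleas:
  (a) The claim is a tort claim, not an employment claim, so this disjunct is met. The carve-out does not apply: the amount in controversy is $141,000, above the 75,000 dollars ceiling. Met.
  (b) The operative events occurred in Casbourne — that alternative is enough. The exception is not triggered, since the amount in controversy is $141,000, above the 125,000 dollars ceiling. Met.
  (c) The claim is a tort claim, not a consumer claim; no contract (and hence no place of execution) is alleged — every alternative fails. However, the operative events occurred in Casbourne, so the 'unless' proviso supplies this condition. Satisfied.
  (d) The amount in controversy is $141,000, which meets the $75,000 floor. Met.
  (e) The amount in controversy is USD 141,000, which meets the 10,000 dollars floor, so one alternative holds. Met.
  → The court has jurisdiction.
The Superior Court of Yarley:
  (a) The claim is a tort claim, not an employment claim — that alternative is enough. Satisfied.
  (b) The plaintiff resides in Yarley, so this disjunct is met. Met.
  (c) The claim is a tort claim, not a consumer claim. However, Halloran Partners resides in Yarley, so the 'unless' proviso supplies this condition. Condition met.
  (d) Mira Vail resides in Yarley. Condition met.
  → All conditions met; jurisdiction exists.
The Provincial Court of Zefport:
  (a) The amount in controversy is USD 141,000, which meets the USD 25,000 floor, so one alternative holds. Met.
  (b) Rowan Okafor resides in Zefport, so this disjunct is met. Met.
  (c) Halloran Partners is organised under the laws of Zefport, so this disjunct is met. Condition met.
  (d) The amount in controversy is 141,000 dollars, within the USD 148,500 ceiling — that alternative is enough. Condition met.
  → Every requirement is satisfied — jurisdiction.
The Harkley Court of Common Pleas:
  (a) The plaintiff resides in Yarley, so this disjunct is met. Met.
  (b) Halloran Partners is organised under the laws of Zefport, so this disjunct is met. The exception is not triggered, since the plaintiff resides in Yarley, not Harkley. Condition met.
  (c) The claim is a tort claim, not a consumer claim. However, the amount in controversy is $141,000, which meets the 100,000 dollars floor, so the 'unless' proviso supplies this condition. Met.
  (d) The amount in controversy is $141,000, within the 161,500 dollars ceiling, so one alternative holds. Condition met.
  (e) The amount in controversy is USD 141,000, which meets the $75,000 floor. Met.
  → All conditions met; jurisdiction exists.
Courts with jurisdiction: the Casbourne Court of Common Pleas, the Superior Court of Yarley, the Provincial Court of Zefport, the Harkley Court of Common Pleas — 4 in total.

4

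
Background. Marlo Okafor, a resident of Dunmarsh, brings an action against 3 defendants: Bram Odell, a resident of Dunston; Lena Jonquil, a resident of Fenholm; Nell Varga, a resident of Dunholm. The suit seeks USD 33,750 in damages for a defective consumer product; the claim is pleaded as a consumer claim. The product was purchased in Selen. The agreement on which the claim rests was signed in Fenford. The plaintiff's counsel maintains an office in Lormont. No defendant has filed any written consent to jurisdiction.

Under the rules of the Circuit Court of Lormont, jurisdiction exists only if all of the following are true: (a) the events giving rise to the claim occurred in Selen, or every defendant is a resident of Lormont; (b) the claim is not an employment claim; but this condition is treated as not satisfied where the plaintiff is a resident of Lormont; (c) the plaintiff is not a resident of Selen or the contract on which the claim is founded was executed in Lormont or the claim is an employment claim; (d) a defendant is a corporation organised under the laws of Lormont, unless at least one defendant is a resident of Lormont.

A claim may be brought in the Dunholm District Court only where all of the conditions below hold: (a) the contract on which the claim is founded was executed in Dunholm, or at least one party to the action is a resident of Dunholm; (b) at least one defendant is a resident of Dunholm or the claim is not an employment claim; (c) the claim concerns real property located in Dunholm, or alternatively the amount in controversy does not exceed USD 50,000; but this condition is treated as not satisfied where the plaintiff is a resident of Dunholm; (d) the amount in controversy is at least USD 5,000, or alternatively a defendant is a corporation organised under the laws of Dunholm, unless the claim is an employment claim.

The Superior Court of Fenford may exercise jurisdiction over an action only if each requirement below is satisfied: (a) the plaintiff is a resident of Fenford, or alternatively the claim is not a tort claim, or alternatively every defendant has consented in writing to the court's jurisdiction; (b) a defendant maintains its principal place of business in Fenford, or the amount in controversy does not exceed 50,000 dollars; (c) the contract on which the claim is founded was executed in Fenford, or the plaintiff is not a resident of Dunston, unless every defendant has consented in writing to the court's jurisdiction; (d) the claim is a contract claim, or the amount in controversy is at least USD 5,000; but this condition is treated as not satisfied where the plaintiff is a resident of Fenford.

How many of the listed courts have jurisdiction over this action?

2

The Circuit Court of Lormont:
  (a) The operative events occurred in Selen — that alternative is enough. Condition met.
  (b) The claim is a consumer claim, not an employment claim. The exception is not triggered, since the plaintiff resides in Dunmarsh, not Lormont. Met.
  (c) The plaintiff resides in Dunmarsh, which is not Selen, so this disjunct is met. Met.
  (d) No defendant is a corporation. And no defendant resides in Lormont (they reside in Dunston, Fenholm, Dunholm), so the proviso does not save it. Fails.
  → At least one condition fails; no jurisdiction.
The Dunholm District Court:
  (a) Nell Varga resides in Dunholm — that alternative is enough. Condition met.
  (b) Nell Varga resides in Dunholm, so one alternative holds. Condition met.
  (c) The amount in controversy is 33,750 dollars, within the 50,000 dollars ceiling, which satisfies one of the alternatives. The exception is not triggered, since the plaintiff resides in Dunmarsh, not Dunholm. Satisfied.
  (d) The amount in controversy is USD 33,750, which meets the $5,000 floor, so one alternative holds. Met.
  → The court has jurisdiction.
The Superior Court of Fenford:
  (a) The claim is a consumer claim, not a tort claim, so this disjunct is met. Condition met.
  (b) The amount in controversy is $33,750, within the $50,000 ceiling — that alternative is enough. Satisfied.
  (c) The contract was executed in Fenford, which satisfies one of the alternatives. Condition met.
  (d) The amount in controversy is USD 33,750, which meets the $5,000 floor — that alternative is enough. The carve-out does not apply: the plaintiff resides in Dunmarsh, not Fenford. Condition met.
  → All conditions met; jurisdiction exists.
Courts with jurisdiction: the Dunholm District Court, the Superior Court of Fenford — 2 in total.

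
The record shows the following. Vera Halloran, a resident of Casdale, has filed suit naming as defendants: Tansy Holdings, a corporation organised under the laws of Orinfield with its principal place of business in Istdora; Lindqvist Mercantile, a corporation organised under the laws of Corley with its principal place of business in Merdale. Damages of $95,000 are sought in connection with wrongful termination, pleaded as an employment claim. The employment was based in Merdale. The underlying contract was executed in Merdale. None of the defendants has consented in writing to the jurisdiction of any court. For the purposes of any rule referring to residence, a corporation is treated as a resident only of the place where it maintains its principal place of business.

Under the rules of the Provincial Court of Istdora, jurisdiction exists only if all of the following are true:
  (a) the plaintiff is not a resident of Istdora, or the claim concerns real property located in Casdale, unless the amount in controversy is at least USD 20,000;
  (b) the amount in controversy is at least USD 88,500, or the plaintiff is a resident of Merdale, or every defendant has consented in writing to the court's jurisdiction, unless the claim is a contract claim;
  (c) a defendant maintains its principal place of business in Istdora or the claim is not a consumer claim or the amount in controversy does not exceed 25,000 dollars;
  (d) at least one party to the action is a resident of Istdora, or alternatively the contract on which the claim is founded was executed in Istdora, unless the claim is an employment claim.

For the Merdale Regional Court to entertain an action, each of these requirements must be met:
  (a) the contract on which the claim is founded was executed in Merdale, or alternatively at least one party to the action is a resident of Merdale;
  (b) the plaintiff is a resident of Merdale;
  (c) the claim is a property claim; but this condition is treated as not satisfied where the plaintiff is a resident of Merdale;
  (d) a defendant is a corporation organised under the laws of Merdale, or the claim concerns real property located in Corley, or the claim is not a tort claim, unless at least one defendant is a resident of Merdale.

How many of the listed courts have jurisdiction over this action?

1

The Provincial Court of Istdora:
  (a) The plaintiff resides in Casdale, which is not Istdora — that alternative is enough. Condition met.
  (b) The amount in controversy is USD 95,000, which meets the $88,500 floor — that alternative is enough. Met.
  (c) Tansy Holdings has its principal place of business in Istdora, so one alternative holds. Condition met.
  (d) Tansy Holdings resides in Istdora, so this disjunct is met. Condition met.
  → The court has jurisdiction.
The Merdale Regional Court:
  (a) The contract was executed in Merdale, which satisfies one of the alternatives. Met.
  (b) The plaintiff resides in Casdale, not Merdale. Not satisfied.
  (c) The claim is an employment claim, not a property claim. Fails.
  (d) The claim is an employment claim, not a tort claim, so one alternative holds. Met.
  → No jurisdiction.
Courts with jurisdiction: the Provincial Court of Istdora — 1 in total.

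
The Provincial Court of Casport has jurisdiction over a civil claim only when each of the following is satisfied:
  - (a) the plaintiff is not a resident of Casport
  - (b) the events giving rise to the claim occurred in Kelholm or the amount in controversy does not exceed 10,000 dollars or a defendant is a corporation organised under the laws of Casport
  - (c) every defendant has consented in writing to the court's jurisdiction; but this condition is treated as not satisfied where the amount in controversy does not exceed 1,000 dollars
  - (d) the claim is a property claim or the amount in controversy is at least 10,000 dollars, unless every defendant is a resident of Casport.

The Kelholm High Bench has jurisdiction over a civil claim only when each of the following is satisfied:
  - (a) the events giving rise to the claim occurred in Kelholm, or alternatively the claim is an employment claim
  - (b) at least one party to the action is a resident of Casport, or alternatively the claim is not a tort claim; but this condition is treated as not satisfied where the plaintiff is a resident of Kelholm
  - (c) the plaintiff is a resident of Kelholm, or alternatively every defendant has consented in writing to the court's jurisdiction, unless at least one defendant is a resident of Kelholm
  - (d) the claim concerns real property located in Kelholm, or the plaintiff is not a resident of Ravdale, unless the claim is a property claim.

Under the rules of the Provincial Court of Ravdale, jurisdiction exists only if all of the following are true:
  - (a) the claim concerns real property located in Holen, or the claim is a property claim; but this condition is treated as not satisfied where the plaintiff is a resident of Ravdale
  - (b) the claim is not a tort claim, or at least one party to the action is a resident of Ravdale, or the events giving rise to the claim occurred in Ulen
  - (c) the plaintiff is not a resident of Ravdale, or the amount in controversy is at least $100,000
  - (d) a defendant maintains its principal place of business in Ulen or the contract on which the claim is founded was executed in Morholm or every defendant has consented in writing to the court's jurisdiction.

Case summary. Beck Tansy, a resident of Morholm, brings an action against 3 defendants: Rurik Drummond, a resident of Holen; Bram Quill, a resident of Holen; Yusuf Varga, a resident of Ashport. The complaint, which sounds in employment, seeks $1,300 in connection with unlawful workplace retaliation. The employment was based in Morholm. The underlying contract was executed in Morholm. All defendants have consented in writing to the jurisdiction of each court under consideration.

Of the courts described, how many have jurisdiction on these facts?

The Provincial Court of Casport:
  (a) The plaintiff resides in Morholm, which is not Casport. Condition met.
  (b) The amount in controversy is USD 1,300, within the $10,000 ceiling, which satisfies one of the alternatives. Met.
  (c) Every defendant has filed written consent. The exception is not triggered, since the amount in controversy is 1,300 dollars, above the 1,000 dollars ceiling. Condition met.
  (d) The claim is an employment claim, not a property claim; the amount in controversy is $1,300, below the USD 10,000 floor — none of the alternatives is met. The proviso offers no rescue either, since the defendants reside as follows — Rurik Drummond in Holen, Bram Quill in Holen, Yusuf Varga in Ashport — not all in Casport. Not satisfied.
  → Not every requirement is met — no jurisdiction.
The Kelholm High Bench:
  (a) The claim is an employment claim — that alternative is enough. Satisfied.
  (b) The claim is an employment claim, not a tort claim, so one alternative holds. The exception is not triggered, since the plaintiff resides in Morholm, not Kelholm. Met.
  (c) Every defendant has filed written consent, so one alternative holds. Satisfied.
  (d) The plaintiff resides in Morholm, which is not Ravdale, so one alternative holds. Satisfied.
  → Jurisdiction lies.
The Provincial Court of Ravdale:
  (a) The claim does not concern real property; the claim is an employment claim, not a property claim — every alternative fails. Not met.
  (b) The claim is an employment claim, not a tort claim, so one alternative holds. Satisfied.
  (c) The plaintiff resides in Morholm, which is not Ravdale, which satisfies one of the alternatives. Condition met.
  (d) The contract was executed in Morholm, so this disjunct is met. Condition met.
  → The court lacks jurisdiction.
Courts with jurisdiction: the Kelholm High Bench — 1 in total.

1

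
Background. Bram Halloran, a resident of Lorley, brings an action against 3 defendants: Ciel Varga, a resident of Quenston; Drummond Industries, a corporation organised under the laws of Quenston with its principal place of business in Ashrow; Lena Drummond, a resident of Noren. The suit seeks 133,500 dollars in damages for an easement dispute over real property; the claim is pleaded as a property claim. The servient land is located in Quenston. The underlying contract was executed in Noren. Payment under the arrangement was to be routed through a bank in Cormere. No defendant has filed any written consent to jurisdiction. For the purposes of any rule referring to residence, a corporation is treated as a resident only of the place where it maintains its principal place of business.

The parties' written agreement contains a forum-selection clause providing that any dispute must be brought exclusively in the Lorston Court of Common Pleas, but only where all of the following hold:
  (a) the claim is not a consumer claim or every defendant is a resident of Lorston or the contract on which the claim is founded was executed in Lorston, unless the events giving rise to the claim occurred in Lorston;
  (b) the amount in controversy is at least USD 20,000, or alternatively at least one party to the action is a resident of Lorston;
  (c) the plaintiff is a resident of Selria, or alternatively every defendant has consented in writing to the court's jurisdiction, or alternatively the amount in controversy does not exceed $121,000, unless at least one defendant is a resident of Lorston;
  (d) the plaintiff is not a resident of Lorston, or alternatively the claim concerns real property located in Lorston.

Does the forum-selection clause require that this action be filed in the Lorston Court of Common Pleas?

The Lorston Court of Common Pleas:
  (a) The claim is a property claim, not a consumer claim — that alternative is enough. Satisfied.
  (b) The amount in controversy is USD 133,500, which meets the $20,000 floor, so one alternative holds. Satisfied.
  (c) The plaintiff resides in Lorley, not Selria; no such written consent has been filed; the amount in controversy is 133,500 dollars, above the 121,000 dollars ceiling — none of the alternatives is met. And no defendant resides in Lorston (they reside in Quenston, Ashrow, Noren), so the proviso does not save it. Condition not met.
  (d) The plaintiff resides in Lorley, which is not Lorston, so one alternative holds. Condition met.
  → The clause does not apply.

No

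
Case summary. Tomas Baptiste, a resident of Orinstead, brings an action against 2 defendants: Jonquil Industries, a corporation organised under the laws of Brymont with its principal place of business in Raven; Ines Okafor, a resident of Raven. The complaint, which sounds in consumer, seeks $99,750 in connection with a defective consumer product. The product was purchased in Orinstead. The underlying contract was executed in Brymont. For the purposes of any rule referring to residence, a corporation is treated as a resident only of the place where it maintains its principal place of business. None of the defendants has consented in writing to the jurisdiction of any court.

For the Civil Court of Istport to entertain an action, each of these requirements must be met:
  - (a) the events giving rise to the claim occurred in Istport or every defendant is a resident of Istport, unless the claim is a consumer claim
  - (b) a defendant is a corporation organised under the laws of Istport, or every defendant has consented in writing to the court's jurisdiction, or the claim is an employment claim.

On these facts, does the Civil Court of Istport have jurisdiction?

No

The Civil Court of Istport:
  (a) The operative events occurred in Orinstead, not Istport; the defendants reside as follows — Jonquil Industries in Raven, Ines Okafor in Raven — not all in Istport — no alternative holds. The proviso rescues it, though: the claim is a consumer claim. Condition met.
  (b) The corporate defendant(s) are organised in Brymont, not Istport; no such written consent has been filed; the claim is a consumer claim, not an employment claim — none of the alternatives is met. Not met.
  → No jurisdiction.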